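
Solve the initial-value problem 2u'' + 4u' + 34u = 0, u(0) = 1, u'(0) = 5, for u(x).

Divide through by 2: u'' + 2u' + 17u = 0.
Characteristic equation r² + 2r + 17 = 0 has discriminant (2)² - 4·(17) = -64 < 0, so r = -1 ± 4i.
Hence u_h = C1*cos(4*x)*exp(-x) + C2*exp(-x)*sin(4*x).
Apply the initial conditions: u(0) = C1 = 1 and u'(0) = -C1 + 4*C2 = 5. Solving gives C1 = 1, C2 = 3/2.

u = cos(4*x)*exp(-x) + 3*exp(-x)*sin(4*x)/2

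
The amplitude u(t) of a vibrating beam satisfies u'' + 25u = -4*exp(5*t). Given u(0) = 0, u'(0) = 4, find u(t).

u = -2*exp(5*t)/25 + 2*cos(5*t)/25 + 22*sin(5*t)/25

Characteristic equation r² + 25 = 0 has discriminant (0)² - 4·(25) = -100 < 0, so r = ± 5i.
Hence u_h = C1*cos(5*t) + C2*sin(5*t).
Try u_p = A*exp(5*t). Substituting into the equation and dividing by exp(5*t) gives A = -2/25, so u_p = -2*exp(5*t)/25.
General solution: u = -2*exp(5*t)/25 + C1*cos(5*t) + C2*sin(5*t).
Apply the initial conditions: u(0) = -2/25 + C1 = 0 and u'(0) = -2/5 + 5*C2 = 4. Solving gives C1 = 2/25, C2 = 22/25.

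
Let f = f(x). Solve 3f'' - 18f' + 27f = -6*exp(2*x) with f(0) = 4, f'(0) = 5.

f = -2*exp(2*x) + 6*exp(3*x) - 9*x*exp(3*x)

Divide through by 3: f'' - 6f' + 9f = -2*exp(2*x).
Characteristic equation r² - 6r + 9 = 0 has discriminant (-6)² - 4·(9) = 0, so r = 3 is a repeated root.
Hence f_h = (C1 + C2*x)*exp(3*x).
Try f_p = A*exp(2*x). Substituting into the equation and dividing by exp(2*x) gives A = -2, so f_p = -2*exp(2*x).
General solution: f = -2*exp(2*x) + C1*exp(3*x) + C2*x*exp(3*x).
Apply the initial conditions: f(0) = -2 + C1 = 4 and f'(0) = -4 + C2 + 3*C1 = 5. Solving gives C1 = 6, C2 = -9.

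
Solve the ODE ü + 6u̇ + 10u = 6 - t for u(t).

Characteristic equation r² + 6r + 10 = 0 has discriminant (6)² - 4·(10) = -4 < 0, so r = -3 ± i.
Hence u_h = C1*cos(t)*exp(-3*t) + C2*exp(-3*t)*sin(t).
For the particular solution try u_p = A0 + A1*t. Substituting and matching coefficients of each power of t gives A0 = 33/50, A1 = -1/10, so u_p = 33/50 - t/10.

u = 33/50 - t/10 + C1*cos(t)*exp(-3*t) + C2*exp(-3*t)*sin(t)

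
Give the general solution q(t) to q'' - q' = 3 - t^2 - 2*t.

q = C2 + t + 2*t**2 + t**3/3 + C1*exp(t)

Characteristic equation r² - r = 0 factors as (r - 1)r = 0, so r = 1, 0.
Hence q_h = C1*exp(t) + C2.
Since 0 is a characteristic root (multiplicity 1), multiply the polynomial trial by t: try q_p = t*(A0 + A1*t + A2*t^2). Substituting and matching coefficients of each power of t gives A0 = 1, A1 = 2, A2 = 1/3, so q_p = t + 2*t^2 + t^3/3.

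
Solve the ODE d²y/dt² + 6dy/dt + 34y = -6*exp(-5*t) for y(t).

Characteristic equation r² + 6r + 34 = 0 has discriminant (6)² - 4·(34) = -100 < 0, so r = -3 ± 5i.
Hence y_h = C1*cos(5*t)*exp(-3*t) + C2*exp(-3*t)*sin(5*t).
Try y_p = A*exp(-5*t). Substituting into the equation and dividing by exp(-5*t) gives A = -6/29, so y_p = -6*exp(-5*t)/29.

y = -6*exp(-5*t)/29 + C1*cos(5*t)*exp(-3*t) + C2*exp(-3*t)*sin(5*t)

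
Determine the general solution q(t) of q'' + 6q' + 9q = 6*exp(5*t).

Characteristic equation r² + 6r + 9 = 0 has discriminant (6)² - 4·(9) = 0, so r = -3 is a repeated root.
Hence q_h = (C1 + C2*t)*exp(-3*t).
Try q_p = A*exp(5*t). Substituting into the equation and dividing by exp(5*t) gives A = 3/32, so q_p = 3*exp(5*t)/32.

q = 3*exp(5*t)/32 + C1*exp(-3*t) + C2*t*exp(-3*t)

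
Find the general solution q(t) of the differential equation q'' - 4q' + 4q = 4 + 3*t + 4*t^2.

Characteristic equation r² - 4r + 4 = 0 has discriminant (-4)² - 4·(4) = 0, so r = 2 is a repeated root.
Hence q_h = (C1 + C2*t)*exp(2*t).
For the particular solution try q_p = A0 + A1*t + A2*t^2. Substituting and matching coefficients of each power of t gives A0 = 13/4, A1 = 11/4, A2 = 1, so q_p = 13/4 + t^2 + 11*t/4.

q = 13/4 + t**2 + 11*t/4 + C1*exp(2*t) + C2*t*exp(2*t)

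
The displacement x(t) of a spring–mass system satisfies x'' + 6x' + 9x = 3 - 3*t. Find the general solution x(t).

Characteristic equation r² + 6r + 9 = 0 has discriminant (6)² - 4·(9) = 0, so r = -3 is a repeated root.
Hence x_h = (C1 + C2*t)*exp(-3*t).
For the particular solution try x_p = A0 + A1*t. Substituting and matching coefficients of each power of t gives A0 = 5/9, A1 = -1/3, so x_p = 5/9 - t/3.

x = 5/9 - t/3 + C1*exp(-3*t) + C2*t*exp(-3*t)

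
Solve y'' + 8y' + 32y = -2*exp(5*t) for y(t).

y = -2*exp(5*t)/97 + C1*cos(4*t)*exp(-4*t) + C2*exp(-4*t)*sin(4*t)

Characteristic equation r² + 8r + 32 = 0 has discriminant (8)² - 4·(32) = -64 < 0, so r = -4 ± 4i.
Hence y_h = C1*cos(4*t)*exp(-4*t) + C2*exp(-4*t)*sin(4*t).
Try y_p = A*exp(5*t). Substituting into the equation and dividing by exp(5*t) gives A = -2/97, so y_p = -2*exp(5*t)/97.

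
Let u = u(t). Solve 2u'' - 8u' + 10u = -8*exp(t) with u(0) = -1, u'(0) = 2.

Divide through by 2: u'' - 4u' + 5u = -4*exp(t).
Characteristic equation r² - 4r + 5 = 0 has discriminant (-4)² - 4·(5) = -4 < 0, so r = 2 ± i.
Hence u_h = C1*cos(t)*exp(2*t) + C2*exp(2*t)*sin(t).
Try u_p = A*exp(t). Substituting into the equation and dividing by exp(t) gives A = -2, so u_p = -2*exp(t).
General solution: u = -2*exp(t) + C1*cos(t)*exp(2*t) + C2*exp(2*t)*sin(t).
Apply the initial conditions: u(0) = -2 + C1 = -1 and u'(0) = -2 + C2 + 2*C1 = 2. Solving gives C1 = 1, C2 = 2.

u = -2*exp(t) + cos(t)*exp(2*t) + 2*exp(2*t)*sin(t)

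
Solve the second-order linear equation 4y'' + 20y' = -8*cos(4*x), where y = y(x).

y = C2 - 5*sin(4*x)/82 + 2*cos(4*x)/41 + C1*exp(-5*x)

Divide through by 4: y'' + 5y' = -2*cos(4*x).
Characteristic equation r² + 5r = 0 factors as (r + 5)r = 0, so r = -5, 0.
Hence y_h = C1*exp(-5*x) + C2.
Try y_p = A*cos(4*x) + B*sin(4*x). Substituting and equating the coefficients of cos(4x) and sin(4x) gives A = 2/41, B = -5/82, so y_p = -5*sin(4*x)/82 + 2*cos(4*x)/41.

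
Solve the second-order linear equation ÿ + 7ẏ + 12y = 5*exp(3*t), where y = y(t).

Characteristic equation r² + 7r + 12 = 0 factors as (r + 4)(r + 3) = 0, so r = -4, -3.
Hence y_h = C1*exp(-4*t) + C2*exp(-3*t).
Try y_p = A*exp(3*t). Substituting into the equation and dividing by exp(3*t) gives A = 5/42, so y_p = 5*exp(3*t)/42.

y = 5*exp(3*t)/42 + C1*exp(-4*t) + C2*exp(-3*t)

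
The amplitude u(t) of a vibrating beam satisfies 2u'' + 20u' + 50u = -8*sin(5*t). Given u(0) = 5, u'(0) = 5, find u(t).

u = 2*cos(5*t)/25 + 123*exp(-5*t)/25 + 148*t*exp(-5*t)/5

Divide through by 2: u'' + 10u' + 25u = -4*sin(5*t).
Characteristic equation r² + 10r + 25 = 0 has discriminant (10)² - 4·(25) = 0, so r = -5 is a repeated root.
Hence u_h = (C1 + C2*t)*exp(-5*t).
Try u_p = A*cos(5*t) + B*sin(5*t). Substituting and equating the coefficients of cos(5t) and sin(5t) gives A = 2/25, B = 0, so u_p = 2*cos(5*t)/25.
General solution: u = 2*cos(5*t)/25 + C1*exp(-5*t) + C2*t*exp(-5*t).
Apply the initial conditions: u(0) = 2/25 + C1 = 5 and u'(0) = C2 - 5*C1 = 5. Solving gives C1 = 123/25, C2 = 148/5.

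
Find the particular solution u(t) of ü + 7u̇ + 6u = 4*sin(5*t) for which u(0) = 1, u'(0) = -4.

u = -70*cos(5*t)/793 - 38*sin(5*t)/793 + 36*exp(-t)/65 + 163*exp(-6*t)/305

Characteristic equation r² + 7r + 6 = 0 factors as (r + 6)(r + 1) = 0, so r = -6, -1.
Hence u_h = C1*exp(-6*t) + C2*exp(-t).
Try u_p = A*cos(5*t) + B*sin(5*t). Substituting and equating the coefficients of cos(5t) and sin(5t) gives A = -70/793, B = -38/793, so u_p = -70*cos(5*t)/793 - 38*sin(5*t)/793.
General solution: u = -70*cos(5*t)/793 - 38*sin(5*t)/793 + C1*exp(-6*t) + C2*exp(-t).
Apply the initial conditions: u(0) = -70/793 + C1 + C2 = 1 and u'(0) = -190/793 - C2 - 6*C1 = -4. Solving gives C1 = 163/305, C2 = 36/65.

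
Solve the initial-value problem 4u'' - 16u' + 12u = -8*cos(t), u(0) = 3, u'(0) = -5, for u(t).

Divide through by 4: u'' - 4u' + 3u = -2*cos(t).
Characteristic equation r² - 4r + 3 = 0 factors as (r - 1)(r - 3) = 0, so r = 1, 3.
Hence u_h = C1*exp(t) + C2*exp(3*t).
Try u_p = A*cos(t) + B*sin(t). Substituting and equating the coefficients of cos(t) and sin(t) gives A = -1/5, B = 2/5, so u_p = -cos(t)/5 + 2*sin(t)/5.
General solution: u = -cos(t)/5 + 2*sin(t)/5 + C1*exp(t) + C2*exp(3*t).
Apply the initial conditions: u(0) = -1/5 + C1 + C2 = 3 and u'(0) = 2/5 + C1 + 3*C2 = -5. Solving gives C1 = 15/2, C2 = -43/10.

u = -43*exp(3*t)/10 - cos(t)/5 + 2*sin(t)/5 + 15*exp(t)/2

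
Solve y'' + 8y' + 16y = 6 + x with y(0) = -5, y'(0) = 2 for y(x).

Characteristic equation r² + 8r + 16 = 0 has discriminant (8)² - 4·(16) = 0, so r = -4 is a repeated root.
Hence y_h = (C1 + C2*x)*exp(-4*x).
For the particular solution try y_p = A0 + A1*x. Substituting and matching coefficients of each power of x gives A0 = 11/32, A1 = 1/16, so y_p = 11/32 + x/16.
General solution: y = 11/32 + x/16 + C1*exp(-4*x) + C2*x*exp(-4*x).
Apply the initial conditions: y(0) = 11/32 + C1 = -5 and y'(0) = 1/16 + C2 - 4*C1 = 2. Solving gives C1 = -171/32, C2 = -311/16.

y = 11/32 - 171*exp(-4*x)/32 + x/16 - 311*x*exp(-4*x)/16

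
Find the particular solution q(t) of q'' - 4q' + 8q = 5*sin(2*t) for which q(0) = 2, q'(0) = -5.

Characteristic equation r² - 4r + 8 = 0 has discriminant (-4)² - 4·(8) = -16 < 0, so r = 2 ± 2i.
Hence q_h = C1*cos(2*t)*exp(2*t) + C2*exp(2*t)*sin(2*t).
Try q_p = A*cos(2*t) + B*sin(2*t). Substituting and equating the coefficients of cos(2t) and sin(2t) gives A = 1/2, B = 1/4, so q_p = cos(2*t)/2 + sin(2*t)/4.
General solution: q = cos(2*t)/2 + sin(2*t)/4 + C1*cos(2*t)*exp(2*t) + C2*exp(2*t)*sin(2*t).
Apply the initial conditions: q(0) = 1/2 + C1 = 2 and q'(0) = 1/2 + 2*C1 + 2*C2 = -5. Solving gives C1 = 3/2, C2 = -17/4.

q = cos(2*t)/2 + sin(2*t)/4 - 17*exp(2*t)*sin(2*t)/4 + 3*cos(2*t)*exp(2*t)/2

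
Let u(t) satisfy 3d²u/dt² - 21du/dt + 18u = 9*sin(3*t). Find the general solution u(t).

u = -sin(3*t)/50 + 7*cos(3*t)/50 + C1*exp(6*t) + C2*exp(t)

Divide through by 3: u'' - 7u' + 6u = 3*sin(3*t).
Characteristic equation r² - 7r + 6 = 0 factors as (r - 6)(r - 1) = 0, so r = 6, 1.
Hence u_h = C1*exp(6*t) + C2*exp(t).
Try u_p = A*cos(3*t) + B*sin(3*t). Substituting and equating the coefficients of cos(3t) and sin(3t) gives A = 7/50, B = -1/50, so u_p = -sin(3*t)/50 + 7*cos(3*t)/50.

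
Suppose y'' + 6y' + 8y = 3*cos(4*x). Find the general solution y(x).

Characteristic equation r² + 6r + 8 = 0 factors as (r + 4)(r + 2) = 0, so r = -4, -2.
Hence y_h = C1*exp(-4*x) + C2*exp(-2*x).
Try y_p = A*cos(4*x) + B*sin(4*x). Substituting and equating the coefficients of cos(4x) and sin(4x) gives A = -3/80, B = 9/80, so y_p = -3*cos(4*x)/80 + 9*sin(4*x)/80.

y = -3*cos(4*x)/80 + 9*sin(4*x)/80 + C1*exp(-4*x) + C2*exp(-2*x)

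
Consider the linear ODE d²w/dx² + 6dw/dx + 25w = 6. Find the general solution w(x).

w = 6/25 + C1*cos(4*x)*exp(-3*x) + C2*exp(-3*x)*sin(4*x)

Characteristic equation r² + 6r + 25 = 0 has discriminant (6)² - 4·(25) = -64 < 0, so r = -3 ± 4i.
Hence w_h = C1*cos(4*x)*exp(-3*x) + C2*exp(-3*x)*sin(4*x).
For the particular solution try w_p = A0. Substituting and matching coefficients of each power of x gives A0 = 6/25, so w_p = 6/25.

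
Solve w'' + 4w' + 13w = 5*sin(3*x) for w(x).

w = -3*cos(3*x)/8 + sin(3*x)/8 + C1*cos(3*x)*exp(-2*x) + C2*exp(-2*x)*sin(3*x)

Characteristic equation r² + 4r + 13 = 0 has discriminant (4)² - 4·(13) = -36 < 0, so r = -2 ± 3i.
Hence w_h = C1*cos(3*x)*exp(-2*x) + C2*exp(-2*x)*sin(3*x).
Try w_p = A*cos(3*x) + B*sin(3*x). Substituting and equating the coefficients of cos(3x) and sin(3x) gives A = -3/8, B = 1/8, so w_p = -3*cos(3*x)/8 + sin(3*x)/8.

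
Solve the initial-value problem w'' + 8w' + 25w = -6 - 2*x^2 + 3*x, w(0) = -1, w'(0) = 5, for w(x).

w = -4506/15625 - 2*x**2/25 + 107*x/625 - 11119*cos(3*x)*exp(-4*x)/15625 + 30974*exp(-4*x)*sin(3*x)/46875

Characteristic equation r² + 8r + 25 = 0 has discriminant (8)² - 4·(25) = -36 < 0, so r = -4 ± 3i.
Hence w_h = C1*cos(3*x)*exp(-4*x) + C2*exp(-4*x)*sin(3*x).
For the particular solution try w_p = A0 + A1*x + A2*x^2. Substituting and matching coefficients of each power of x gives A0 = -4506/15625, A1 = 107/625, A2 = -2/25, so w_p = -4506/15625 - 2*x^2/25 + 107*x/625.
General solution: w = -4506/15625 - 2*x^2/25 + 107*x/625 + C1*cos(3*x)*exp(-4*x) + C2*exp(-4*x)*sin(3*x).
Apply the initial conditions: w(0) = -4506/15625 + C1 = -1 and w'(0) = 107/625 - 4*C1 + 3*C2 = 5. Solving gives C1 = -11119/15625, C2 = 30974/46875.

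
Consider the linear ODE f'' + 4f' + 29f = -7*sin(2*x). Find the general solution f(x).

Characteristic equation r² + 4r + 29 = 0 has discriminant (4)² - 4·(29) = -100 < 0, so r = -2 ± 5i.
Hence f_h = C1*cos(5*x)*exp(-2*x) + C2*exp(-2*x)*sin(5*x).
Try f_p = A*cos(2*x) + B*sin(2*x). Substituting and equating the coefficients of cos(2x) and sin(2x) gives A = 56/689, B = -175/689, so f_p = -175*sin(2*x)/689 + 56*cos(2*x)/689.

f = -175*sin(2*x)/689 + 56*cos(2*x)/689 + C1*cos(5*x)*exp(-2*x) + C2*exp(-2*x)*sin(5*x)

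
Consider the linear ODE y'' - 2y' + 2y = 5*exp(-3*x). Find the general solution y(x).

y = 5*exp(-3*x)/17 + C1*cos(x)*exp(x) + C2*exp(x)*sin(x)

Characteristic equation r² - 2r + 2 = 0 has discriminant (-2)² - 4·(2) = -4 < 0, so r = 1 ± i.
Hence y_h = C1*cos(x)*exp(x) + C2*exp(x)*sin(x).
Try y_p = A*exp(-3*x). Substituting into the equation and dividing by exp(-3*x) gives A = 5/17, so y_p = 5*exp(-3*x)/17.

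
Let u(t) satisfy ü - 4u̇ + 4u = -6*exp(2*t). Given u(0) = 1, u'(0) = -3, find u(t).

Characteristic equation r² - 4r + 4 = 0 has discriminant (-4)² - 4·(4) = 0, so r = 2 is a repeated root.
Hence u_h = (C1 + C2*t)*exp(2*t).
Since exp(2*t) solves the homogeneous equation (r = 2 is a root of multiplicity 2), multiply the trial by t^2. Try u_p = A*t^2*exp(2*t). Substituting into the equation and dividing by exp(2*t) gives A = -3, so u_p = -3*t^2*exp(2*t).
General solution: u = C1*exp(2*t) - 3*t^2*exp(2*t) + C2*t*exp(2*t).
Apply the initial conditions: u(0) = C1 = 1 and u'(0) = C2 + 2*C1 = -3. Solving gives C1 = 1, C2 = -5.

u = -5*t*exp(2*t) - 3*t**2*exp(2*t) + exp(2*t)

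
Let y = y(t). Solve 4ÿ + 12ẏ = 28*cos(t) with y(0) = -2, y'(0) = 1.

y = -5/3 - 7*cos(t)/10 + 11*exp(-3*t)/30 + 21*sin(t)/10

Divide through by 4: y'' + 3y' = 7*cos(t).
Characteristic equation r² + 3r = 0 factors as (r + 3)r = 0, so r = -3, 0.
Hence y_h = C1*exp(-3*t) + C2.
Try y_p = A*cos(t) + B*sin(t). Substituting and equating the coefficients of cos(t) and sin(t) gives A = -7/10, B = 21/10, so y_p = -7*cos(t)/10 + 21*sin(t)/10.
General solution: y = C2 - 7*cos(t)/10 + 21*sin(t)/10 + C1*exp(-3*t).
Apply the initial conditions: y(0) = -7/10 + C1 + C2 = -2 and y'(0) = 21/10 - 3*C1 = 1. Solving gives C1 = 11/30, C2 = -5/3.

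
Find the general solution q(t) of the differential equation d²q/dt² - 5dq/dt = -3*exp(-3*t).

Characteristic equation r² - 5r = 0 factors as (r - 5)r = 0, so r = 5, 0.
Hence q_h = C1*exp(5*t) + C2.
Try q_p = A*exp(-3*t). Substituting into the equation and dividing by exp(-3*t) gives A = -1/8, so q_p = -exp(-3*t)/8.

q = C2 - exp(-3*t)/8 + C1*exp(5*t)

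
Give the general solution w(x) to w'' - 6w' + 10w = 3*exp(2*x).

w = 3*exp(2*x)/2 + C1*cos(x)*exp(3*x) + C2*exp(3*x)*sin(x)

Characteristic equation r² - 6r + 10 = 0 has discriminant (-6)² - 4·(10) = -4 < 0, so r = 3 ± i.
Hence w_h = C1*cos(x)*exp(3*x) + C2*exp(3*x)*sin(x).
Try w_p = A*exp(2*x). Substituting into the equation and dividing by exp(2*x) gives A = 3/2, so w_p = 3*exp(2*x)/2.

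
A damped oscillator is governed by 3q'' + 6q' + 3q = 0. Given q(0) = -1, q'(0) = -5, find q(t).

q = -exp(-t) - 6*t*exp(-t)

Divide through by 3: q'' + 2q' + q = 0.
Characteristic equation r² + 2r + 1 = 0 has discriminant (2)² - 4·(1) = 0, so r = -1 is a repeated root.
Hence q_h = (C1 + C2*t)*exp(-t).
Apply the initial conditions: q(0) = C1 = -1 and q'(0) = C2 - C1 = -5. Solving gives C1 = -1, C2 = -6.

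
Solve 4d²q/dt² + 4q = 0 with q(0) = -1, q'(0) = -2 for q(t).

Divide through by 4: q'' + q = 0.
Characteristic equation r² + 1 = 0 has discriminant (0)² - 4·(1) = -4 < 0, so r = ± i.
Hence q_h = C1*cos(t) + C2*sin(t).
Apply the initial conditions: q(0) = C1 = -1 and q'(0) = C2 = -2. Solving gives C1 = -1, C2 = -2.

q = -cos(t) - 2*sin(t)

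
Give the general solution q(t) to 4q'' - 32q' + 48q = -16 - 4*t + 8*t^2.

Divide through by 4: q'' - 8q' + 12q = -4 - t + 2*t^2.
Characteristic equation r² - 8r + 12 = 0 factors as (r - 6)(r - 2) = 0, so r = 6, 2.
Hence q_h = C1*exp(6*t) + C2*exp(2*t).
For the particular solution try q_p = A0 + A1*t + A2*t^2. Substituting and matching coefficients of each power of t gives A0 = -29/108, A1 = 5/36, A2 = 1/6, so q_p = -29/108 + t^2/6 + 5*t/36.

q = -29/108 + t**2/6 + 5*t/36 + C1*exp(6*t) + C2*exp(2*t)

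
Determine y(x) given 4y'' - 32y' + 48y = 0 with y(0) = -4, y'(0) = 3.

Divide through by 4: y'' - 8y' + 12y = 0.
Characteristic equation r² - 8r + 12 = 0 factors as (r - 2)(r - 6) = 0, so r = 2, 6.
Hence y_h = C1*exp(2*x) + C2*exp(6*x).
Apply the initial conditions: y(0) = C1 + C2 = -4 and y'(0) = 2*C1 + 6*C2 = 3. Solving gives C1 = -27/4, C2 = 11/4.

y = -27*exp(2*x)/4 + 11*exp(6*x)/4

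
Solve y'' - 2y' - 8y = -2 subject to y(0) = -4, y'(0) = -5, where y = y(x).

y = 1/4 - 2*exp(-2*x) - 9*exp(4*x)/4

Characteristic equation r² - 2r - 8 = 0 factors as (r + 2)(r - 4) = 0, so r = -2, 4.
Hence y_h = C1*exp(-2*x) + C2*exp(4*x).
For the particular solution try y_p = A0. Substituting and matching coefficients of each power of x gives A0 = 1/4, so y_p = 1/4.
General solution: y = 1/4 + C1*exp(-2*x) + C2*exp(4*x).
Apply the initial conditions: y(0) = 1/4 + C1 + C2 = -4 and y'(0) = -2*C1 + 4*C2 = -5. Solving gives C1 = -2, C2 = -9/4.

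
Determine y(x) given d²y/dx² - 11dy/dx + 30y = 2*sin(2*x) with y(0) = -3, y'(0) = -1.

Characteristic equation r² - 11r + 30 = 0 factors as (r - 5)(r - 6) = 0, so r = 5, 6.
Hence y_h = C1*exp(5*x) + C2*exp(6*x).
Try y_p = A*cos(2*x) + B*sin(2*x). Substituting and equating the coefficients of cos(2x) and sin(2x) gives A = 11/290, B = 13/290, so y_p = 11*cos(2*x)/290 + 13*sin(2*x)/290.
General solution: y = 11*cos(2*x)/290 + 13*sin(2*x)/290 + C1*exp(5*x) + C2*exp(6*x).
Apply the initial conditions: y(0) = 11/290 + C1 + C2 = -3 and y'(0) = 13/145 + 5*C1 + 6*C2 = -1. Solving gives C1 = -497/29, C2 = 141/10.

y = -497*exp(5*x)/29 + 11*cos(2*x)/290 + 13*sin(2*x)/290 + 141*exp(6*x)/10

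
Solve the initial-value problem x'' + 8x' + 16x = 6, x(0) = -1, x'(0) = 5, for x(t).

Characteristic equation r² + 8r + 16 = 0 has discriminant (8)² - 4·(16) = 0, so r = -4 is a repeated root.
Hence x_h = (C1 + C2*t)*exp(-4*t).
For the particular solution try x_p = A0. Substituting and matching coefficients of each power of t gives A0 = 3/8, so x_p = 3/8.
General solution: x = 3/8 + C1*exp(-4*t) + C2*t*exp(-4*t).
Apply the initial conditions: x(0) = 3/8 + C1 = -1 and x'(0) = C2 - 4*C1 = 5. Solving gives C1 = -11/8, C2 = -1/2.

x = 3/8 - 11*exp(-4*t)/8 - t*exp(-4*t)/2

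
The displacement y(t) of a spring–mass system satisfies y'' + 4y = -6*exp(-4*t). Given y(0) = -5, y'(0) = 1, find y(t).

Characteristic equation r² + 4 = 0 has discriminant (0)² - 4·(4) = -16 < 0, so r = ± 2i.
Hence y_h = C1*cos(2*t) + C2*sin(2*t).
Try y_p = A*exp(-4*t). Substituting into the equation and dividing by exp(-4*t) gives A = -3/10, so y_p = -3*exp(-4*t)/10.
General solution: y = -3*exp(-4*t)/10 + C1*cos(2*t) + C2*sin(2*t).
Apply the initial conditions: y(0) = -3/10 + C1 = -5 and y'(0) = 6/5 + 2*C2 = 1. Solving gives C1 = -47/10, C2 = -1/10.

y = -47*cos(2*t)/10 - 3*exp(-4*t)/10 - sin(2*t)/10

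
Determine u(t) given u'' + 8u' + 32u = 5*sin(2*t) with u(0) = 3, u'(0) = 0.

u = -cos(2*t)/13 + 7*sin(2*t)/52 + 40*cos(4*t)*exp(-4*t)/13 + 313*exp(-4*t)*sin(4*t)/104

Characteristic equation r² + 8r + 32 = 0 has discriminant (8)² - 4·(32) = -64 < 0, so r = -4 ± 4i.
Hence u_h = C1*cos(4*t)*exp(-4*t) + C2*exp(-4*t)*sin(4*t).
Try u_p = A*cos(2*t) + B*sin(2*t). Substituting and equating the coefficients of cos(2t) and sin(2t) gives A = -1/13, B = 7/52, so u_p = -cos(2*t)/13 + 7*sin(2*t)/52.
General solution: u = -cos(2*t)/13 + 7*sin(2*t)/52 + C1*cos(4*t)*exp(-4*t) + C2*exp(-4*t)*sin(4*t).
Apply the initial conditions: u(0) = -1/13 + C1 = 3 and u'(0) = 7/26 - 4*C1 + 4*C2 = 0. Solving gives C1 = 40/13, C2 = 313/104.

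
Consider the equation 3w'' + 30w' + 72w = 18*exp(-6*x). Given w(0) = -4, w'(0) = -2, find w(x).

Divide through by 3: w'' + 10w' + 24w = 6*exp(-6*x).
Characteristic equation r² + 10r + 24 = 0 factors as (r + 4)(r + 6) = 0, so r = -4, -6.
Hence w_h = C1*exp(-4*x) + C2*exp(-6*x).
Since exp(-6*x) solves the homogeneous equation (r = -6 is a root of multiplicity 1), multiply the trial by x. Try w_p = A*x*exp(-6*x). Substituting into the equation and dividing by exp(-6*x) gives A = -3, so w_p = -3*x*exp(-6*x).
General solution: w = C1*exp(-4*x) + C2*exp(-6*x) - 3*x*exp(-6*x).
Apply the initial conditions: w(0) = C1 + C2 = -4 and w'(0) = -3 - 6*C2 - 4*C1 = -2. Solving gives C1 = -23/2, C2 = 15/2.

w = -23*exp(-4*x)/2 + 15*exp(-6*x)/2 - 3*x*exp(-6*x)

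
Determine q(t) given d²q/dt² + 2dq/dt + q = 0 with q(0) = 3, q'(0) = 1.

Characteristic equation r² + 2r + 1 = 0 has discriminant (2)² - 4·(1) = 0, so r = -1 is a repeated root.
Hence q_h = (C1 + C2*t)*exp(-t).
Apply the initial conditions: q(0) = C1 = 3 and q'(0) = C2 - C1 = 1. Solving gives C1 = 3, C2 = 4.

q = 3*exp(-t) + 4*t*exp(-t)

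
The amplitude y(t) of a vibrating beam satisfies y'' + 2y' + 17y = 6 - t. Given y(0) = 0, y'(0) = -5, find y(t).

Characteristic equation r² + 2r + 17 = 0 has discriminant (2)² - 4·(17) = -64 < 0, so r = -1 ± 4i.
Hence y_h = C1*cos(4*t)*exp(-t) + C2*exp(-t)*sin(4*t).
For the particular solution try y_p = A0 + A1*t. Substituting and matching coefficients of each power of t gives A0 = 104/289, A1 = -1/17, so y_p = 104/289 - t/17.
General solution: y = 104/289 - t/17 + C1*cos(4*t)*exp(-t) + C2*exp(-t)*sin(4*t).
Apply the initial conditions: y(0) = 104/289 + C1 = 0 and y'(0) = -1/17 - C1 + 4*C2 = -5. Solving gives C1 = -104/289, C2 = -383/289.

y = 104/289 - t/17 - 383*exp(-t)*sin(4*t)/289 - 104*cos(4*t)*exp(-t)/289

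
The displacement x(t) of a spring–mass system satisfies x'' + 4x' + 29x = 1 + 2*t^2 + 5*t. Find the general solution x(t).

Characteristic equation r² + 4r + 29 = 0 has discriminant (4)² - 4·(29) = -100 < 0, so r = -2 ± 5i.
Hence x_h = C1*cos(5*t)*exp(-2*t) + C2*exp(-2*t)*sin(5*t).
For the particular solution try x_p = A0 + A1*t + A2*t^2. Substituting and matching coefficients of each power of t gives A0 = 209/24389, A1 = 129/841, A2 = 2/29, so x_p = 209/24389 + 2*t^2/29 + 129*t/841.

x = 209/24389 + 2*t**2/29 + 129*t/841 + C1*cos(5*t)*exp(-2*t) + C2*exp(-2*t)*sin(5*t)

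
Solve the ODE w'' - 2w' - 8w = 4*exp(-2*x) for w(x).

Characteristic equation r² - 2r - 8 = 0 factors as (r - 4)(r + 2) = 0, so r = 4, -2.
Hence w_h = C1*exp(4*x) + C2*exp(-2*x).
Since exp(-2*x) solves the homogeneous equation (r = -2 is a root of multiplicity 1), multiply the trial by x. Try w_p = A*x*exp(-2*x). Substituting into the equation and dividing by exp(-2*x) gives A = -2/3, so w_p = -2*x*exp(-2*x)/3.

w = C1*exp(4*x) + C2*exp(-2*x) - 2*x*exp(-2*x)/3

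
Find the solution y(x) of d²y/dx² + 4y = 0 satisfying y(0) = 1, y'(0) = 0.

Characteristic equation r² + 4 = 0 has discriminant (0)² - 4·(4) = -16 < 0, so r = ± 2i.
Hence y_h = C1*cos(2*x) + C2*sin(2*x).
Apply the initial conditions: y(0) = C1 = 1 and y'(0) = 2*C2 = 0. Solving gives C1 = 1, C2 = 0.

y = cos(2*x)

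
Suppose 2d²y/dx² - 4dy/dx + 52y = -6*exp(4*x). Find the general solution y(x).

y = -3*exp(4*x)/34 + C1*cos(5*x)*exp(x) + C2*exp(x)*sin(5*x)

Divide through by 2: y'' - 2y' + 26y = -3*exp(4*x).
Characteristic equation r² - 2r + 26 = 0 has discriminant (-2)² - 4·(26) = -100 < 0, so r = 1 ± 5i.
Hence y_h = C1*cos(5*x)*exp(x) + C2*exp(x)*sin(5*x).
Try y_p = A*exp(4*x). Substituting into the equation and dividing by exp(4*x) gives A = -3/34, so y_p = -3*exp(4*x)/34.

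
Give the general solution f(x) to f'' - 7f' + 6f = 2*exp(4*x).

f = -exp(4*x)/3 + C1*exp(6*x) + C2*exp(x)

Characteristic equation r² - 7r + 6 = 0 factors as (r - 6)(r - 1) = 0, so r = 6, 1.
Hence f_h = C1*exp(6*x) + C2*exp(x).
Try f_p = A*exp(4*x). Substituting into the equation and dividing by exp(4*x) gives A = -1/3, so f_p = -exp(4*x)/3.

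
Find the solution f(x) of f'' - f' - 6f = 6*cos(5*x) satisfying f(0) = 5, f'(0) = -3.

Characteristic equation r² - r - 6 = 0 factors as (r - 3)(r + 2) = 0, so r = 3, -2.
Hence f_h = C1*exp(3*x) + C2*exp(-2*x).
Try f_p = A*cos(5*x) + B*sin(5*x). Substituting and equating the coefficients of cos(5x) and sin(5x) gives A = -93/493, B = -15/493, so f_p = -93*cos(5*x)/493 - 15*sin(5*x)/493.
General solution: f = -93*cos(5*x)/493 - 15*sin(5*x)/493 + C1*exp(3*x) + C2*exp(-2*x).
Apply the initial conditions: f(0) = -93/493 + C1 + C2 = 5 and f'(0) = -75/493 - 2*C2 + 3*C1 = -3. Solving gives C1 = 128/85, C2 = 534/145.

f = -93*cos(5*x)/493 - 15*sin(5*x)/493 + 128*exp(3*x)/85 + 534*exp(-2*x)/145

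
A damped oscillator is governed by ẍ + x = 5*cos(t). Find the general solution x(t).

x = C1*cos(t) + C2*sin(t) + 5*t*sin(t)/2

Characteristic equation r² + 1 = 0 has discriminant (0)² - 4·(1) = -4 < 0, so r = ± i.
Hence x_h = C1*cos(t) + C2*sin(t).
Since ±1i are characteristic roots, multiply the trial by t. Try x_p = t*(A*cos(t) + B*sin(t)). Substituting and equating the coefficients of cos(t) and sin(t) gives A = 0, B = 5/2, so x_p = 5*t*sin(t)/2.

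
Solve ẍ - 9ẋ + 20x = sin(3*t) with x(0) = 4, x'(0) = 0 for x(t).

x = -541*exp(5*t)/34 + 11*sin(3*t)/850 + 27*cos(3*t)/850 + 497*exp(4*t)/25

Characteristic equation r² - 9r + 20 = 0 factors as (r - 4)(r - 5) = 0, so r = 4, 5.
Hence x_h = C1*exp(4*t) + C2*exp(5*t).
Try x_p = A*cos(3*t) + B*sin(3*t). Substituting and equating the coefficients of cos(3t) and sin(3t) gives A = 27/850, B = 11/850, so x_p = 11*sin(3*t)/850 + 27*cos(3*t)/850.
General solution: x = 11*sin(3*t)/850 + 27*cos(3*t)/850 + C1*exp(4*t) + C2*exp(5*t).
Apply the initial conditions: x(0) = 27/850 + C1 + C2 = 4 and x'(0) = 33/850 + 4*C1 + 5*C2 = 0. Solving gives C1 = 497/25, C2 = -541/34.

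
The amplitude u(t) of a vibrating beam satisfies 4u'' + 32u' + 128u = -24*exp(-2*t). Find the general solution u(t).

u = -3*exp(-2*t)/10 + C1*cos(4*t)*exp(-4*t) + C2*exp(-4*t)*sin(4*t)

Divide through by 4: u'' + 8u' + 32u = -6*exp(-2*t).
Characteristic equation r² + 8r + 32 = 0 has discriminant (8)² - 4·(32) = -64 < 0, so r = -4 ± 4i.
Hence u_h = C1*cos(4*t)*exp(-4*t) + C2*exp(-4*t)*sin(4*t).
Try u_p = A*exp(-2*t). Substituting into the equation and dividing by exp(-2*t) gives A = -3/10, so u_p = -3*exp(-2*t)/10.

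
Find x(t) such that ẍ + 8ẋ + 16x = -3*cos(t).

Characteristic equation r² + 8r + 16 = 0 has discriminant (8)² - 4·(16) = 0, so r = -4 is a repeated root.
Hence x_h = (C1 + C2*t)*exp(-4*t).
Try x_p = A*cos(t) + B*sin(t). Substituting and equating the coefficients of cos(t) and sin(t) gives A = -45/289, B = -24/289, so x_p = -45*cos(t)/289 - 24*sin(t)/289.

x = -45*cos(t)/289 - 24*sin(t)/289 + C1*exp(-4*t) + C2*t*exp(-4*t)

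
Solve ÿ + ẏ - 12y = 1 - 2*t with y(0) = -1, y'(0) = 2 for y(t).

Characteristic equation r² + r - 12 = 0 factors as (r - 3)(r + 4) = 0, so r = 3, -4.
Hence y_h = C1*exp(3*t) + C2*exp(-4*t).
For the particular solution try y_p = A0 + A1*t. Substituting and matching coefficients of each power of t gives A0 = -5/72, A1 = 1/6, so y_p = -5/72 + t/6.
General solution: y = -5/72 + t/6 + C1*exp(3*t) + C2*exp(-4*t).
Apply the initial conditions: y(0) = -5/72 + C1 + C2 = -1 and y'(0) = 1/6 - 4*C2 + 3*C1 = 2. Solving gives C1 = -17/63, C2 = -37/56.

y = -5/72 - 37*exp(-4*t)/56 - 17*exp(3*t)/63 + t/6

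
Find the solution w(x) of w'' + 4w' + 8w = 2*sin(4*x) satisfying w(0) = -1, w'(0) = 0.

Characteristic equation r² + 4r + 8 = 0 has discriminant (4)² - 4·(8) = -16 < 0, so r = -2 ± 2i.
Hence w_h = C1*cos(2*x)*exp(-2*x) + C2*exp(-2*x)*sin(2*x).
Try w_p = A*cos(4*x) + B*sin(4*x). Substituting and equating the coefficients of cos(4x) and sin(4x) gives A = -1/10, B = -1/20, so w_p = -cos(4*x)/10 - sin(4*x)/20.
General solution: w = -cos(4*x)/10 - sin(4*x)/20 + C1*cos(2*x)*exp(-2*x) + C2*exp(-2*x)*sin(2*x).
Apply the initial conditions: w(0) = -1/10 + C1 = -1 and w'(0) = -1/5 - 2*C1 + 2*C2 = 0. Solving gives C1 = -9/10, C2 = -4/5.

w = -cos(4*x)/10 - sin(4*x)/20 - 9*cos(2*x)*exp(-2*x)/10 - 4*exp(-2*x)*sin(2*x)/5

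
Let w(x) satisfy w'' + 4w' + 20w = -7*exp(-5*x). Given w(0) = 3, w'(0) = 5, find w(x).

w = -7*exp(-5*x)/25 + 82*cos(4*x)*exp(-2*x)/25 + 127*exp(-2*x)*sin(4*x)/50

Characteristic equation r² + 4r + 20 = 0 has discriminant (4)² - 4·(20) = -64 < 0, so r = -2 ± 4i.
Hence w_h = C1*cos(4*x)*exp(-2*x) + C2*exp(-2*x)*sin(4*x).
Try w_p = A*exp(-5*x). Substituting into the equation and dividing by exp(-5*x) gives A = -7/25, so w_p = -7*exp(-5*x)/25.
General solution: w = -7*exp(-5*x)/25 + C1*cos(4*x)*exp(-2*x) + C2*exp(-2*x)*sin(4*x).
Apply the initial conditions: w(0) = -7/25 + C1 = 3 and w'(0) = 7/5 - 2*C1 + 4*C2 = 5. Solving gives C1 = 82/25, C2 = 127/50.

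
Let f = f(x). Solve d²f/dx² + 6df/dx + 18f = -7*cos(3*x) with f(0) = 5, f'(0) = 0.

Characteristic equation r² + 6r + 18 = 0 has discriminant (6)² - 4·(18) = -36 < 0, so r = -3 ± 3i.
Hence f_h = C1*cos(3*x)*exp(-3*x) + C2*exp(-3*x)*sin(3*x).
Try f_p = A*cos(3*x) + B*sin(3*x). Substituting and equating the coefficients of cos(3x) and sin(3x) gives A = -7/45, B = -14/45, so f_p = -14*sin(3*x)/45 - 7*cos(3*x)/45.
General solution: f = -14*sin(3*x)/45 - 7*cos(3*x)/45 + C1*cos(3*x)*exp(-3*x) + C2*exp(-3*x)*sin(3*x).
Apply the initial conditions: f(0) = -7/45 + C1 = 5 and f'(0) = -14/15 - 3*C1 + 3*C2 = 0. Solving gives C1 = 232/45, C2 = 82/15.

f = -14*sin(3*x)/45 - 7*cos(3*x)/45 + 82*exp(-3*x)*sin(3*x)/15 + 232*cos(3*x)*exp(-3*x)/45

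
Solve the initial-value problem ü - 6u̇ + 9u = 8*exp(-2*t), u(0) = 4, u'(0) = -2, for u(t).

Characteristic equation r² - 6r + 9 = 0 has discriminant (-6)² - 4·(9) = 0, so r = 3 is a repeated root.
Hence u_h = (C1 + C2*t)*exp(3*t).
Try u_p = A*exp(-2*t). Substituting into the equation and dividing by exp(-2*t) gives A = 8/25, so u_p = 8*exp(-2*t)/25.
General solution: u = 8*exp(-2*t)/25 + C1*exp(3*t) + C2*t*exp(3*t).
Apply the initial conditions: u(0) = 8/25 + C1 = 4 and u'(0) = -16/25 + C2 + 3*C1 = -2. Solving gives C1 = 92/25, C2 = -62/5.

u = 8*exp(-2*t)/25 + 92*exp(3*t)/25 - 62*t*exp(3*t)/5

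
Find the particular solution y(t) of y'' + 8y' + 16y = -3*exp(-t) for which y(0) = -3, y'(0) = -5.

y = -8*exp(-4*t)/3 - exp(-t)/3 - 16*t*exp(-4*t)

Characteristic equation r² + 8r + 16 = 0 has discriminant (8)² - 4·(16) = 0, so r = -4 is a repeated root.
Hence y_h = (C1 + C2*t)*exp(-4*t).
Try y_p = A*exp(-t). Substituting into the equation and dividing by exp(-t) gives A = -1/3, so y_p = -exp(-t)/3.
General solution: y = -exp(-t)/3 + C1*exp(-4*t) + C2*t*exp(-4*t).
Apply the initial conditions: y(0) = -1/3 + C1 = -3 and y'(0) = 1/3 + C2 - 4*C1 = -5. Solving gives C1 = -8/3, C2 = -16.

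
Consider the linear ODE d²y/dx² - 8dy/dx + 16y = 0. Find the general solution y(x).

Characteristic equation r² - 8r + 16 = 0 has discriminant (-8)² - 4·(16) = 0, so r = 4 is a repeated root.
Hence y_h = (C1 + C2*x)*exp(4*x).

y = C1*exp(4*x) + C2*x*exp(4*x)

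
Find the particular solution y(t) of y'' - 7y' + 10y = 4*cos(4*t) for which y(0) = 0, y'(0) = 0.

y = -28*sin(4*t)/205 - 6*cos(4*t)/205 - 2*exp(2*t)/15 + 20*exp(5*t)/123

Characteristic equation r² - 7r + 10 = 0 factors as (r - 5)(r - 2) = 0, so r = 5, 2.
Hence y_h = C1*exp(5*t) + C2*exp(2*t).
Try y_p = A*cos(4*t) + B*sin(4*t). Substituting and equating the coefficients of cos(4t) and sin(4t) gives A = -6/205, B = -28/205, so y_p = -28*sin(4*t)/205 - 6*cos(4*t)/205.
General solution: y = -28*sin(4*t)/205 - 6*cos(4*t)/205 + C1*exp(5*t) + C2*exp(2*t).
Apply the initial conditions: y(0) = -6/205 + C1 + C2 = 0 and y'(0) = -112/205 + 2*C2 + 5*C1 = 0. Solving gives C1 = 20/123, C2 = -2/15.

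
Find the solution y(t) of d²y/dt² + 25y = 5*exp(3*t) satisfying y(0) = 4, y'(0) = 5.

Characteristic equation r² + 25 = 0 has discriminant (0)² - 4·(25) = -100 < 0, so r = ± 5i.
Hence y_h = C1*cos(5*t) + C2*sin(5*t).
Try y_p = A*exp(3*t). Substituting into the equation and dividing by exp(3*t) gives A = 5/34, so y_p = 5*exp(3*t)/34.
General solution: y = 5*exp(3*t)/34 + C1*cos(5*t) + C2*sin(5*t).
Apply the initial conditions: y(0) = 5/34 + C1 = 4 and y'(0) = 15/34 + 5*C2 = 5. Solving gives C1 = 131/34, C2 = 31/34.

y = 5*exp(3*t)/34 + 31*sin(5*t)/34 + 131*cos(5*t)/34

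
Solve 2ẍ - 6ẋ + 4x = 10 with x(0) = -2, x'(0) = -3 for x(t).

Divide through by 2: x'' - 3x' + 2x = 5.
Characteristic equation r² - 3r + 2 = 0 factors as (r - 2)(r - 1) = 0, so r = 2, 1.
Hence x_h = C1*exp(2*t) + C2*exp(t).
For the particular solution try x_p = A0. Substituting and matching coefficients of each power of t gives A0 = 5/2, so x_p = 5/2.
General solution: x = 5/2 + C1*exp(2*t) + C2*exp(t).
Apply the initial conditions: x(0) = 5/2 + C1 + C2 = -2 and x'(0) = C2 + 2*C1 = -3. Solving gives C1 = 3/2, C2 = -6.

x = 5/2 - 6*exp(t) + 3*exp(2*t)/2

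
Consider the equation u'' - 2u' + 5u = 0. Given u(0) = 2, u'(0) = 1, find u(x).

u = 2*cos(2*x)*exp(x) - exp(x)*sin(2*x)/2

Characteristic equation r² - 2r + 5 = 0 has discriminant (-2)² - 4·(5) = -16 < 0, so r = 1 ± 2i.
Hence u_h = C1*cos(2*x)*exp(x) + C2*exp(x)*sin(2*x).
Apply the initial conditions: u(0) = C1 = 2 and u'(0) = C1 + 2*C2 = 1. Solving gives C1 = 2, C2 = -1/2.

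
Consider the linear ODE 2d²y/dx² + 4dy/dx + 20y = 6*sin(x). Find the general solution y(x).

y = -6*cos(x)/85 + 27*sin(x)/85 + C1*cos(3*x)*exp(-x) + C2*exp(-x)*sin(3*x)

Divide through by 2: y'' + 2y' + 10y = 3*sin(x).
Characteristic equation r² + 2r + 10 = 0 has discriminant (2)² - 4·(10) = -36 < 0, so r = -1 ± 3i.
Hence y_h = C1*cos(3*x)*exp(-x) + C2*exp(-x)*sin(3*x).
Try y_p = A*cos(x) + B*sin(x). Substituting and equating the coefficients of cos(x) and sin(x) gives A = -6/85, B = 27/85, so y_p = -6*cos(x)/85 + 27*sin(x)/85.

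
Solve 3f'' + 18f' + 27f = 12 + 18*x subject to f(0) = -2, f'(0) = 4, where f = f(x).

f = -2*exp(-3*x) + 2*x/3 - 8*x*exp(-3*x)/3

Divide through by 3: f'' + 6f' + 9f = 4 + 6*x.
Characteristic equation r² + 6r + 9 = 0 has discriminant (6)² - 4·(9) = 0, so r = -3 is a repeated root.
Hence f_h = (C1 + C2*x)*exp(-3*x).
For the particular solution try f_p = A0 + A1*x. Substituting and matching coefficients of each power of x gives A0 = 0, A1 = 2/3, so f_p = 2*x/3.
General solution: f = 2*x/3 + C1*exp(-3*x) + C2*x*exp(-3*x).
Apply the initial conditions: f(0) = C1 = -2 and f'(0) = 2/3 + C2 - 3*C1 = 4. Solving gives C1 = -2, C2 = -8/3.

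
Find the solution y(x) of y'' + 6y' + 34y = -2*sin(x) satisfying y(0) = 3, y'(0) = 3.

y = -22*sin(x)/375 + 4*cos(x)/375 + 902*exp(-3*x)*sin(5*x)/375 + 1121*cos(5*x)*exp(-3*x)/375

Characteristic equation r² + 6r + 34 = 0 has discriminant (6)² - 4·(34) = -100 < 0, so r = -3 ± 5i.
Hence y_h = C1*cos(5*x)*exp(-3*x) + C2*exp(-3*x)*sin(5*x).
Try y_p = A*cos(x) + B*sin(x). Substituting and equating the coefficients of cos(x) and sin(x) gives A = 4/375, B = -22/375, so y_p = -22*sin(x)/375 + 4*cos(x)/375.
General solution: y = -22*sin(x)/375 + 4*cos(x)/375 + C1*cos(5*x)*exp(-3*x) + C2*exp(-3*x)*sin(5*x).
Apply the initial conditions: y(0) = 4/375 + C1 = 3 and y'(0) = -22/375 - 3*C1 + 5*C2 = 3. Solving gives C1 = 1121/375, C2 = 902/375.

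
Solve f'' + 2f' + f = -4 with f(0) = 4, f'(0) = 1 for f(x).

Characteristic equation r² + 2r + 1 = 0 has discriminant (2)² - 4·(1) = 0, so r = -1 is a repeated root.
Hence f_h = (C1 + C2*x)*exp(-x).
For the particular solution try f_p = A0. Substituting and matching coefficients of each power of x gives A0 = -4, so f_p = -4.
General solution: f = -4 + C1*exp(-x) + C2*x*exp(-x).
Apply the initial conditions: f(0) = -4 + C1 = 4 and f'(0) = C2 - C1 = 1. Solving gives C1 = 8, C2 = 9.

f = -4 + 8*exp(-x) + 9*x*exp(-x)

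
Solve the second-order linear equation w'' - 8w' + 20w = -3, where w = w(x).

Characteristic equation r² - 8r + 20 = 0 has discriminant (-8)² - 4·(20) = -16 < 0, so r = 4 ± 2i.
Hence w_h = C1*cos(2*x)*exp(4*x) + C2*exp(4*x)*sin(2*x).
For the particular solution try w_p = A0. Substituting and matching coefficients of each power of x gives A0 = -3/20, so w_p = -3/20.

w = -3/20 + C1*cos(2*x)*exp(4*x) + C2*exp(4*x)*sin(2*x)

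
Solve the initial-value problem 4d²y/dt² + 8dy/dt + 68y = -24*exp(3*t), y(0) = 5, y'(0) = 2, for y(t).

Divide through by 4: y'' + 2y' + 17y = -6*exp(3*t).
Characteristic equation r² + 2r + 17 = 0 has discriminant (2)² - 4·(17) = -64 < 0, so r = -1 ± 4i.
Hence y_h = C1*cos(4*t)*exp(-t) + C2*exp(-t)*sin(4*t).
Try y_p = A*exp(3*t). Substituting into the equation and dividing by exp(3*t) gives A = -3/16, so y_p = -3*exp(3*t)/16.
General solution: y = -3*exp(3*t)/16 + C1*cos(4*t)*exp(-t) + C2*exp(-t)*sin(4*t).
Apply the initial conditions: y(0) = -3/16 + C1 = 5 and y'(0) = -9/16 - C1 + 4*C2 = 2. Solving gives C1 = 83/16, C2 = 31/16.

y = -3*exp(3*t)/16 + 31*exp(-t)*sin(4*t)/16 + 83*cos(4*t)*exp(-t)/16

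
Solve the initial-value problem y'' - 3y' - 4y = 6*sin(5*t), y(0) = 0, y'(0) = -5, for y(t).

y = -87*sin(5*t)/533 - 35*exp(4*t)/41 + 10*exp(-t)/13 + 45*cos(5*t)/533

Characteristic equation r² - 3r - 4 = 0 factors as (r - 4)(r + 1) = 0, so r = 4, -1.
Hence y_h = C1*exp(4*t) + C2*exp(-t).
Try y_p = A*cos(5*t) + B*sin(5*t). Substituting and equating the coefficients of cos(5t) and sin(5t) gives A = 45/533, B = -87/533, so y_p = -87*sin(5*t)/533 + 45*cos(5*t)/533.
General solution: y = -87*sin(5*t)/533 + 45*cos(5*t)/533 + C1*exp(4*t) + C2*exp(-t).
Apply the initial conditions: y(0) = 45/533 + C1 + C2 = 0 and y'(0) = -435/533 - C2 + 4*C1 = -5. Solving gives C1 = -35/41, C2 = 10/13.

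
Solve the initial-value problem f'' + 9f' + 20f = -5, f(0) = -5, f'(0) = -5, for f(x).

Characteristic equation r² + 9r + 20 = 0 factors as (r + 5)(r + 4) = 0, so r = -5, -4.
Hence f_h = C1*exp(-5*x) + C2*exp(-4*x).
For the particular solution try f_p = A0. Substituting and matching coefficients of each power of x gives A0 = -1/4, so f_p = -1/4.
General solution: f = -1/4 + C1*exp(-5*x) + C2*exp(-4*x).
Apply the initial conditions: f(0) = -1/4 + C1 + C2 = -5 and f'(0) = -5*C1 - 4*C2 = -5. Solving gives C1 = 24, C2 = -115/4.

f = -1/4 + 24*exp(-5*x) - 115*exp(-4*x)/4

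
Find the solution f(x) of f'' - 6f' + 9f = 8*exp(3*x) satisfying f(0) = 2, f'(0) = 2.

Characteristic equation r² - 6r + 9 = 0 has discriminant (-6)² - 4·(9) = 0, so r = 3 is a repeated root.
Hence f_h = (C1 + C2*x)*exp(3*x).
Since exp(3*x) solves the homogeneous equation (r = 3 is a root of multiplicity 2), multiply the trial by x^2. Try f_p = A*x^2*exp(3*x). Substituting into the equation and dividing by exp(3*x) gives A = 4, so f_p = 4*x^2*exp(3*x).
General solution: f = C1*exp(3*x) + 4*x^2*exp(3*x) + C2*x*exp(3*x).
Apply the initial conditions: f(0) = C1 = 2 and f'(0) = C2 + 3*C1 = 2. Solving gives C1 = 2, C2 = -4.

f = 2*exp(3*x) - 4*x*exp(3*x) + 4*x**2*exp(3*x)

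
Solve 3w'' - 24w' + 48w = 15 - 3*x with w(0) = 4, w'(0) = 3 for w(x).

Divide through by 3: w'' - 8w' + 16w = 5 - x.
Characteristic equation r² - 8r + 16 = 0 has discriminant (-8)² - 4·(16) = 0, so r = 4 is a repeated root.
Hence w_h = (C1 + C2*x)*exp(4*x).
For the particular solution try w_p = A0 + A1*x. Substituting and matching coefficients of each power of x gives A0 = 9/32, A1 = -1/16, so w_p = 9/32 - x/16.
General solution: w = 9/32 - x/16 + C1*exp(4*x) + C2*x*exp(4*x).
Apply the initial conditions: w(0) = 9/32 + C1 = 4 and w'(0) = -1/16 + C2 + 4*C1 = 3. Solving gives C1 = 119/32, C2 = -189/16.

w = 9/32 - x/16 + 119*exp(4*x)/32 - 189*x*exp(4*x)/16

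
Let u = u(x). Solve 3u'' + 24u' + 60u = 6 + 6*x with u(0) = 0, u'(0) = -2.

Divide through by 3: u'' + 8u' + 20u = 2 + 2*x.
Characteristic equation r² + 8r + 20 = 0 has discriminant (8)² - 4·(20) = -16 < 0, so r = -4 ± 2i.
Hence u_h = C1*cos(2*x)*exp(-4*x) + C2*exp(-4*x)*sin(2*x).
For the particular solution try u_p = A0 + A1*x. Substituting and matching coefficients of each power of x gives A0 = 3/50, A1 = 1/10, so u_p = 3/50 + x/10.
General solution: u = 3/50 + x/10 + C1*cos(2*x)*exp(-4*x) + C2*exp(-4*x)*sin(2*x).
Apply the initial conditions: u(0) = 3/50 + C1 = 0 and u'(0) = 1/10 - 4*C1 + 2*C2 = -2. Solving gives C1 = -3/50, C2 = -117/100.

u = 3/50 + x/10 - 117*exp(-4*x)*sin(2*x)/100 - 3*cos(2*x)*exp(-4*x)/50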